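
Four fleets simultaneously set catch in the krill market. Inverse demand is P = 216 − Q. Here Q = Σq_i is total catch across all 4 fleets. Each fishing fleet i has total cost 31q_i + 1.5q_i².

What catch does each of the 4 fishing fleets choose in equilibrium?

23.125

A representative fishing fleet's profit is π_i = q_i(216 − Q) − 31q_i − 1.5q_i², with Q = q_i + Σ_{j≠i} q_j.
First-order condition: 185 − 5q_i − Σ_{j≠i} q_j = 0.
With identical fishing fleets, set every q_j = q: then 185 − 5q − 3q = 0, i.e. q = 185/8 = 23.125.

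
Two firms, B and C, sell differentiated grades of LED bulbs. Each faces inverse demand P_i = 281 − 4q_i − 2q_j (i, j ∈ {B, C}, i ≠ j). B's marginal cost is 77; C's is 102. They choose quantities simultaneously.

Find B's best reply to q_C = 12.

22.5

Firm B's profit: π = q_B(281 − 4q_B − 2q_C) − 77q_B.
∂π/∂q_B = 204 − 8q_B − 2q_C = 0 ⇒ q_B = 25.5 − 0.25q_C.
At q_C = 12: q_B = 25.5 − 0.25·12 = 22.5.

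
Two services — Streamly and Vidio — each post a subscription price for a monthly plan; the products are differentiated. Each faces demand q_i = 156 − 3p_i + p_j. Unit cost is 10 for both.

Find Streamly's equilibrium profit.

2219.52

Streamly's profit: π = (p_{Streamly} − 10)(156 − 3p_{Streamly} + p_{Vidio}).
∂π/∂p_{Streamly} = 186 − 6p_{Streamly} + p_{Vidio} = 0 ⇒ p_{Streamly} = 31 + (1/6)p_{Vidio}.
By symmetry p_{Vidio} = p_{Streamly}; substituting into the reaction function, (5/6)p_{Streamly} = 31 and p_{Streamly} = 37.2.
q_{Streamly} = 156 − 3·37.2 + 37.2 = 81.6.
Profit = (37.2 − 10)·81.6 = 2219.52.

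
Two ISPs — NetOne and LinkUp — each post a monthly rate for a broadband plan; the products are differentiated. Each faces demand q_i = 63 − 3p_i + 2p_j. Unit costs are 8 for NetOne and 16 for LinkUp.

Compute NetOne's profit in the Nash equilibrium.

697.6875

NetOne's profit: π = (p_{NetOne} − 8)(63 − 3p_{NetOne} + 2p_{LinkUp}).
∂π/∂p_{NetOne} = 87 − 6p_{NetOne} + 2p_{LinkUp} = 0 ⇒ p_{NetOne} = 14.5 + (1/3)p_{LinkUp}.
Similarly p_{LinkUp} = 18.5 + (1/3)p_{NetOne}.
Plugging p_{LinkUp} into NetOne's best response: p_{NetOne} = 14.5 + (1/3)(18.5 + (1/3)p_{NetOne}) ⇒ (8/9)p_{NetOne} = 62/3, so p_{NetOne} = 23.25.
Then p_{LinkUp} = 18.5 + (1/3)·23.25 = 26.25.
q_{NetOne} = 63 − 3·23.25 + 2·26.25 = 45.75.
Profit = (23.25 − 8)·45.75 = 697.6875.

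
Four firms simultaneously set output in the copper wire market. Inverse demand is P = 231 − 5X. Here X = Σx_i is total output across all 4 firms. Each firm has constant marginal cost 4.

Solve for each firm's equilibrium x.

9.08

A representative firm's profit is π_i = x_i(231 − 5X) − 4x_i, with X = x_i + Σ_{j≠i} x_j.
First-order condition: 227 − 10x_i − 5Σ_{j≠i} x_j = 0.
Imposing symmetry (x_j = x for all j) turns Σ_{j≠i} x_j into 3x, so 227 = 25x and x = 9.08.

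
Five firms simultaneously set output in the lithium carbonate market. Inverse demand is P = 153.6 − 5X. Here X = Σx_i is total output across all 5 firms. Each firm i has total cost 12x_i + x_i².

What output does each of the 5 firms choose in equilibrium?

4.425

A representative firm's profit is π_i = x_i(153.6 − 5X) − 12x_i − x_i², with X = x_i + Σ_{j≠i} x_j.
First-order condition: 141.6 − 12x_i − 5Σ_{j≠i} x_j = 0.
Imposing symmetry (x_j = x for all j) turns Σ_{j≠i} x_j into 4x, so 141.6 = 32x and x = 4.425.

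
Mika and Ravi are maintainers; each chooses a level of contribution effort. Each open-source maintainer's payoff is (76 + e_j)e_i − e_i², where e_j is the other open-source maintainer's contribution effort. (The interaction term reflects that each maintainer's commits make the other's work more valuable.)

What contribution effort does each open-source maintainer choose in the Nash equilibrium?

Mika's payoff is (76 + e_R)e_M − e_M².
∂π/∂e_M = 76 + e_R − 2e_M = 0, so e_M = 38 + 0.5e_R.
Setting e_M = e_R in the reaction function: e_M = 38 + 0.5e_M, so e_M = 38 / 0.5 = 76.

76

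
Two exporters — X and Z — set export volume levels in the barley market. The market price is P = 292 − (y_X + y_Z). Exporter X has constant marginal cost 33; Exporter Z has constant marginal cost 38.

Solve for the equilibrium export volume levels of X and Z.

Exporter X's profit: π = y_X(292 − (y_X + y_Z)) − 33y_X.
∂π/∂y_X = 259 − 2y_X − y_Z = 0, so y_X = 129.5 − 0.5y_Z.
By the same steps for Z: y_Z = 127 − 0.5y_X.
Substituting the second reaction function into the first: y_X = 129.5 − 0.5(127 − 0.5y_X), which gives 0.75y_X = 66 ⇒ y_X = 88.
Then y_Z = 127 − 0.5·88 = 83.

88, 83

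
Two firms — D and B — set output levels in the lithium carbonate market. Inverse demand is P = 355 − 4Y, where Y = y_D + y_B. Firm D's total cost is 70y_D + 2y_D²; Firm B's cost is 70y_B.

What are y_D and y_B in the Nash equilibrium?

Firm D's profit: π = y_D(355 − 4(y_D + y_B)) − 70y_D − 2y_D².
∂π/∂y_D = 285 − 12y_D − 4y_B = 0, so y_D = 23.75 − (1/3)y_B.
For B: ∂π/∂y_B = 285 − 8y_B − 4y_D = 0 ⇒ y_B = 35.625 − 0.5y_D.
Solving the two reaction functions simultaneously: (1 − (−1/3)(−0.5))y_D = 23.75 − (1/3)·35.625, so (5/6)y_D = 11.875 and y_D = 14.25.
Then y_B = 35.625 − 0.5·14.25 = 28.5.

14.25, 28.5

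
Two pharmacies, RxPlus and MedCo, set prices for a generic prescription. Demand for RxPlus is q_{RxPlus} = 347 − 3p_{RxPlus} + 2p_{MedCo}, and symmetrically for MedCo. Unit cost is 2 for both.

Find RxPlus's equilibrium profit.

22317.1875

RxPlus's profit: π = (p_{RxPlus} − 2)(347 − 3p_{RxPlus} + 2p_{MedCo}).
∂π/∂p_{RxPlus} = 353 − 6p_{RxPlus} + 2p_{MedCo} = 0 ⇒ p_{RxPlus} = 353/6 + (1/3)p_{MedCo}.
Setting p_{RxPlus} = p_{MedCo} in the reaction function: p_{RxPlus} = 353/6 + (1/3)p_{RxPlus}, so p_{RxPlus} = (353/6) / (2/3) = 88.25.
q_{RxPlus} = 347 − 3·88.25 + 2·88.25 = 258.75.
Profit = (88.25 − 2)·258.75 = 22317.1875.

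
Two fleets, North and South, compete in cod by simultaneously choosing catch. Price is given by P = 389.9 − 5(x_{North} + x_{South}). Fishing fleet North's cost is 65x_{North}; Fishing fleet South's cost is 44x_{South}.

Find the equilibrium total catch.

Fishing fleet North's profit: π = x_{North}(389.9 − 5(x_{North} + x_{South})) − 65x_{North}.
∂π/∂x_{North} = 324.9 − 10x_{North} − 5x_{South} = 0, so x_{North} = 32.49 − 0.5x_{South}.
By the same steps for South: x_{South} = 34.59 − 0.5x_{North}.
Solving the two reaction functions simultaneously: (1 − (−0.5)(−0.5))x_{North} = 32.49 − 0.5·34.59, so 0.75x_{North} = 15.195 and x_{North} = 20.26.
Then x_{South} = 34.59 − 0.5·20.26 = 24.46.
Total catch: 20.26 + 24.46 = 44.72.

44.72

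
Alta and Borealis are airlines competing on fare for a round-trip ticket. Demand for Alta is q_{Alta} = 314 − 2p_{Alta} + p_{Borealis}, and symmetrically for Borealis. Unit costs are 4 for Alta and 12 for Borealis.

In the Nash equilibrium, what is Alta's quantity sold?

208.8

Alta's profit: π = (p_{Alta} − 4)(314 − 2p_{Alta} + p_{Borealis}).
∂π/∂p_{Alta} = 322 − 4p_{Alta} + p_{Borealis} = 0 ⇒ p_{Alta} = 80.5 + 0.25p_{Borealis}.
Similarly p_{Borealis} = 84.5 + 0.25p_{Alta}.
Substituting the second reaction function into the first: p_{Alta} = 80.5 + 0.25(84.5 + 0.25p_{Alta}), which gives 0.9375p_{Alta} = 101.625 ⇒ p_{Alta} = 108.4.
Then p_{Borealis} = 84.5 + 0.25·108.4 = 111.6.
q_{Alta} = 314 − 2·108.4 + 111.6 = 208.8.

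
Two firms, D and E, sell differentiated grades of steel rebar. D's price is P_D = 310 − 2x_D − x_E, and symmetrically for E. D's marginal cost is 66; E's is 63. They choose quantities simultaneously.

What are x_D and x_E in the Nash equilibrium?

Firm D's profit: π = x_D(310 − 2x_D − x_E) − 66x_D.
∂π/∂x_D = 244 − 4x_D − x_E = 0 ⇒ x_D = 61 − 0.25x_E.
Similarly x_E = 61.75 − 0.25x_D.
Substituting the second reaction function into the first: x_D = 61 − 0.25(61.75 − 0.25x_D), which gives 0.9375x_D = 45.5625 ⇒ x_D = 48.6.
Then x_E = 61.75 − 0.25·48.6 = 49.6.

48.6, 49.6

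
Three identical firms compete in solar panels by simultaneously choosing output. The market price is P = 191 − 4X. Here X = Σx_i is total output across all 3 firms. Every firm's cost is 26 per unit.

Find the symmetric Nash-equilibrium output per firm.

10.3125

A representative firm's profit is π_i = x_i(191 − 4X) − 26x_i, with X = x_i + Σ_{j≠i} x_j.
First-order condition: 165 − 8x_i − 4Σ_{j≠i} x_j = 0.
With identical firms, set every x_j = x: then 165 − 8x − 8x = 0, i.e. x = 165/16 = 10.3125.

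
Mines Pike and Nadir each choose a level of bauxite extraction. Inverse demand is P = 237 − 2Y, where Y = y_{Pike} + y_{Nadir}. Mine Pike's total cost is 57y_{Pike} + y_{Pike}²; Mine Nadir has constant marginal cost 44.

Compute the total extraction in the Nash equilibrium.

56.6

Mine Pike's profit: π = y_{Pike}(237 − 2(y_{Pike} + y_{Nadir})) − 57y_{Pike} − y_{Pike}².
∂π/∂y_{Pike} = 180 − 6y_{Pike} − 2y_{Nadir} = 0, so y_{Pike} = 30 − (1/3)y_{Nadir}.
For Nadir: ∂π/∂y_{Nadir} = 193 − 4y_{Nadir} − 2y_{Pike} = 0 ⇒ y_{Nadir} = 48.25 − 0.5y_{Pike}.
Solving the two reaction functions simultaneously: (1 − (−1/3)(−0.5))y_{Pike} = 30 − (1/3)·48.25, so (5/6)y_{Pike} = 167/12 and y_{Pike} = 16.7.
Then y_{Nadir} = 48.25 − 0.5·16.7 = 39.9.
Total extraction: 16.7 + 39.9 = 56.6.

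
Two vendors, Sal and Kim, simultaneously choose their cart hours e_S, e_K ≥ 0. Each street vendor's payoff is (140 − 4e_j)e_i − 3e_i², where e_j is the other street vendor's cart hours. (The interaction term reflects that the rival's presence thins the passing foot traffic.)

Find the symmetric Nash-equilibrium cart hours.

14

Sal's payoff is (140 − 4e_K)e_S − 3e_S².
∂π/∂e_S = 140 − 4e_K − 6e_S = 0, so e_S = 70/3 − (2/3)e_K.
By symmetry e_K = e_S; substituting into the reaction function, (5/3)e_S = 70/3 and e_S = 14.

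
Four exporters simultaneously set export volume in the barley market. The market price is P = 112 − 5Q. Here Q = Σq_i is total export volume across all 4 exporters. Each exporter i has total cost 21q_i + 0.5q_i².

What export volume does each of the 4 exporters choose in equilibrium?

3.5

A representative exporter's profit is π_i = q_i(112 − 5Q) − 21q_i − 0.5q_i², with Q = q_i + Σ_{j≠i} q_j.
First-order condition: 91 − 11q_i − 5Σ_{j≠i} q_j = 0.
Imposing symmetry (q_j = q for all j) turns Σ_{j≠i} q_j into 3q, so 91 = 26q and q = 3.5.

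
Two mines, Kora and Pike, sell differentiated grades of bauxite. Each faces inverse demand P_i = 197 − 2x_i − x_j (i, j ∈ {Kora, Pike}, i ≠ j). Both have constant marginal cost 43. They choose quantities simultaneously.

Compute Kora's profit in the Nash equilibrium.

1897.28

Mine Kora's profit: π = x_{Kora}(197 − 2x_{Kora} − x_{Pike}) − 43x_{Kora}.
∂π/∂x_{Kora} = 154 − 4x_{Kora} − x_{Pike} = 0 ⇒ x_{Kora} = 38.5 − 0.25x_{Pike}.
The game is symmetric, so in equilibrium x_{Pike} = x_{Kora}: the reaction function gives 1.25x_{Kora} = 38.5, hence x_{Kora} = 30.8.
P_{Kora} = 197 − 2·30.8 − 30.8 = 104.6.
Profit = (104.6 − 43)·30.8 = 1897.28.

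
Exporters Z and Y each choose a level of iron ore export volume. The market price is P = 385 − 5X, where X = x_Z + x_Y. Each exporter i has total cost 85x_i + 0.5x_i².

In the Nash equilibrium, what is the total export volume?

37.5

Exporter Z's profit: π = x_Z(385 − 5(x_Z + x_Y)) − 85x_Z − 0.5x_Z².
∂π/∂x_Z = 300 − 11x_Z − 5x_Y = 0, so x_Z = 300/11 − (5/11)x_Y.
The game is symmetric, so in equilibrium x_Y = x_Z: the reaction function gives (16/11)x_Z = 300/11, hence x_Z = 18.75.
Total export volume: 18.75 + 18.75 = 37.5.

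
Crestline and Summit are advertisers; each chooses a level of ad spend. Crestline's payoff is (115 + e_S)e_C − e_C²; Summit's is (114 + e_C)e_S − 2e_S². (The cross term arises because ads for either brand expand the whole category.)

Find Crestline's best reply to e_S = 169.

142

Expanding Crestline's payoff: 115e_C + e_Se_C − e_C².
∂π/∂e_C = 115 + e_S − 2e_C = 0, so e_C = 57.5 + 0.5e_S.
At e_S = 169: e_C = 57.5 + 0.5·169 = 142.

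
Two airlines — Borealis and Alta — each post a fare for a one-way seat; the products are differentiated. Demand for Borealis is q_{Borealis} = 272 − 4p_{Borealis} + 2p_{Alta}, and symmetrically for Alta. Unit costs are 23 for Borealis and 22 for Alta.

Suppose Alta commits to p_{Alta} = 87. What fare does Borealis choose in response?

Borealis's profit: π = (p_{Borealis} − 23)(272 − 4p_{Borealis} + 2p_{Alta}).
∂π/∂p_{Borealis} = 364 − 8p_{Borealis} + 2p_{Alta} = 0 ⇒ p_{Borealis} = 45.5 + 0.25p_{Alta}.
At p_{Alta} = 87: p_{Borealis} = 45.5 + 0.25·87 = 67.25.

67.25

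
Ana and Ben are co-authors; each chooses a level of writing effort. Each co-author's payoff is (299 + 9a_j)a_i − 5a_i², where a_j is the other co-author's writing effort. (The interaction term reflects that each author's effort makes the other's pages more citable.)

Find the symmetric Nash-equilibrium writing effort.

Ana's payoff is (299 + 9a_B)a_A − 5a_A².
∂π/∂a_A = 299 + 9a_B − 10a_A = 0, so a_A = 29.9 + 0.9a_B.
By symmetry a_B = a_A; substituting into the reaction function, 0.1a_A = 29.9 and a_A = 299.

299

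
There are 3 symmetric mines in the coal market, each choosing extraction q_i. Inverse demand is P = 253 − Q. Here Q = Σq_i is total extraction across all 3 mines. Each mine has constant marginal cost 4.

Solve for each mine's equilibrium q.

62.25

A representative mine's profit is π_i = q_i(253 − Q) − 4q_i, with Q = q_i + Σ_{j≠i} q_j.
First-order condition: 249 − 2q_i − Σ_{j≠i} q_j = 0.
In a symmetric equilibrium every mine chooses the same q, so Σ_{j≠i} q_j = 2q. The condition becomes 249 − 4q = 0, giving q = 249/4 = 62.25.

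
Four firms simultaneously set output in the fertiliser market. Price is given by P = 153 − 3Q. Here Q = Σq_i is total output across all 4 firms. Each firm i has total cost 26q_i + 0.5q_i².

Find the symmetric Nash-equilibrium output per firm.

7.9375

A representative firm's profit is π_i = q_i(153 − 3Q) − 26q_i − 0.5q_i², with Q = q_i + Σ_{j≠i} q_j.
First-order condition: 127 − 7q_i − 3Σ_{j≠i} q_j = 0.
In a symmetric equilibrium every firm chooses the same q, so Σ_{j≠i} q_j = 3q. The condition becomes 127 − 16q = 0, giving q = 127/16 = 7.9375.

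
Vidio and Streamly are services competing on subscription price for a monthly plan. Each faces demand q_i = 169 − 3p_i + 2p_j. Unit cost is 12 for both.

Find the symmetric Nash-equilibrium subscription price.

51.25

Vidio's profit: π = (p_{Vidio} − 12)(169 − 3p_{Vidio} + 2p_{Streamly}).
∂π/∂p_{Vidio} = 205 − 6p_{Vidio} + 2p_{Streamly} = 0 ⇒ p_{Vidio} = 205/6 + (1/3)p_{Streamly}.
By symmetry p_{Streamly} = p_{Vidio}; substituting into the reaction function, (2/3)p_{Vidio} = 205/6 and p_{Vidio} = 51.25.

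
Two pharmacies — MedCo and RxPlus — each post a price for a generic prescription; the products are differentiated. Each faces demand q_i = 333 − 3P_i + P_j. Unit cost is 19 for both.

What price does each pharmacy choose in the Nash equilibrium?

MedCo's profit: π = (P_{MedCo} − 19)(333 − 3P_{MedCo} + P_{RxPlus}).
∂π/∂P_{MedCo} = 390 − 6P_{MedCo} + P_{RxPlus} = 0 ⇒ P_{MedCo} = 65 + (1/6)P_{RxPlus}.
By symmetry P_{RxPlus} = P_{MedCo}; substituting into the reaction function, (5/6)P_{MedCo} = 65 and P_{MedCo} = 78.

78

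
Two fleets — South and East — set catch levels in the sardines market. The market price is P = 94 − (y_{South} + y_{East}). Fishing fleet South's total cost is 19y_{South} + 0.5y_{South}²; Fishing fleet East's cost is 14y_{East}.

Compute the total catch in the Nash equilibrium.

47

Fishing fleet South's profit: π = y_{South}(94 − (y_{South} + y_{East})) − 19y_{South} − 0.5y_{South}².
∂π/∂y_{South} = 75 − 3y_{South} − y_{East} = 0, so y_{South} = 25 − (1/3)y_{East}.
For East: ∂π/∂y_{East} = 80 − 2y_{East} − y_{South} = 0 ⇒ y_{East} = 40 − 0.5y_{South}.
Plugging y_{East} into South's best response: y_{South} = 25 − (1/3)(40 − 0.5y_{South}) ⇒ (5/6)y_{South} = 35/3, so y_{South} = 14.
Then y_{East} = 40 − 0.5·14 = 33.
Total catch: 14 + 33 = 47.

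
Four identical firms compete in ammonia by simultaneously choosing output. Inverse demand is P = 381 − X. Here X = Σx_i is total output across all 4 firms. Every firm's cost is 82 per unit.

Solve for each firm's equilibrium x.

A representative firm's profit is π_i = x_i(381 − X) − 82x_i, with X = x_i + Σ_{j≠i} x_j.
First-order condition: 299 − 2x_i − Σ_{j≠i} x_j = 0.
In a symmetric equilibrium every firm chooses the same x, so Σ_{j≠i} x_j = 3x. The condition becomes 299 − 5x = 0, giving x = 299/5 = 59.8.

59.8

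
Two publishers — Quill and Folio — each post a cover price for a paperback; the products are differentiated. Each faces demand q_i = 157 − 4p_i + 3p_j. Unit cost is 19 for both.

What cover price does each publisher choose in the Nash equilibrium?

Quill's profit: π = (p_{Quill} − 19)(157 − 4p_{Quill} + 3p_{Folio}).
∂π/∂p_{Quill} = 233 − 8p_{Quill} + 3p_{Folio} = 0 ⇒ p_{Quill} = 29.125 + 0.375p_{Folio}.
The game is symmetric, so in equilibrium p_{Folio} = p_{Quill}: the reaction function gives 0.625p_{Quill} = 29.125, hence p_{Quill} = 46.6.

46.6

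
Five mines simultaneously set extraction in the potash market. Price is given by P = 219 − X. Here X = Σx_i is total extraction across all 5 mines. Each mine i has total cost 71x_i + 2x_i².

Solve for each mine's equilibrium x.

A representative mine's profit is π_i = x_i(219 − X) − 71x_i − 2x_i², with X = x_i + Σ_{j≠i} x_j.
First-order condition: 148 − 6x_i − Σ_{j≠i} x_j = 0.
Imposing symmetry (x_j = x for all j) turns Σ_{j≠i} x_j into 4x, so 148 = 10x and x = 14.8.

14.8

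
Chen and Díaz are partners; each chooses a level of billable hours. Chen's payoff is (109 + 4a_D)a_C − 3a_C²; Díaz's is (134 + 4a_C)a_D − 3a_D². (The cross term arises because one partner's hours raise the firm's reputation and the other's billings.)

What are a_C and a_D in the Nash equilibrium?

59.5, 62

Expanding Chen's payoff: 109a_C + 4a_Da_C − 3a_C².
∂π/∂a_C = 109 + 4a_D − 6a_C = 0, so a_C = 109/6 + (2/3)a_D.
Likewise for Díaz: a_D = 67/3 + (2/3)a_C.
Plugging a_D into Chen's best response: a_C = 109/6 + (2/3)(67/3 + (2/3)a_C) ⇒ (5/9)a_C = 595/18, so a_C = 59.5.
Then a_D = 67/3 + (2/3)·59.5 = 62.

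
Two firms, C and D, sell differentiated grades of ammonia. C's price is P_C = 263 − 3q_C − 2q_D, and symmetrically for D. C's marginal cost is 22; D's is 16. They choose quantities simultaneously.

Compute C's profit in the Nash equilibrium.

Firm C's profit: π = q_C(263 − 3q_C − 2q_D) − 22q_C.
∂π/∂q_C = 241 − 6q_C − 2q_D = 0 ⇒ q_C = 241/6 − (1/3)q_D.
Similarly q_D = 247/6 − (1/3)q_C.
Substituting the second reaction function into the first: q_C = 241/6 − (1/3)(247/6 − (1/3)q_C), which gives (8/9)q_C = 238/9 ⇒ q_C = 29.75.
Then q_D = 247/6 − (1/3)·29.75 = 31.25.
P_C = 263 − 3·29.75 − 2·31.25 = 111.25.
Profit = (111.25 − 22)·29.75 = 2655.1875.

2655.1875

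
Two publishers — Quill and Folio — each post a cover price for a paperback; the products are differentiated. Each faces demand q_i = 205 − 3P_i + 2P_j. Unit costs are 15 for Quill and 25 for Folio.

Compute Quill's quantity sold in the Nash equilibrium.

Quill's profit: π = (P_{Quill} − 15)(205 − 3P_{Quill} + 2P_{Folio}).
∂π/∂P_{Quill} = 250 − 6P_{Quill} + 2P_{Folio} = 0 ⇒ P_{Quill} = 125/3 + (1/3)P_{Folio}.
Similarly P_{Folio} = 140/3 + (1/3)P_{Quill}.
Solving the two reaction functions simultaneously: (1 − (1/3)(1/3))P_{Quill} = 125/3 + (1/3)·(140/3), so (8/9)P_{Quill} = 515/9 and P_{Quill} = 64.375.
Then P_{Folio} = 140/3 + (1/3)·64.375 = 68.125.
q_{Quill} = 205 − 3·64.375 + 2·68.125 = 148.125.

148.125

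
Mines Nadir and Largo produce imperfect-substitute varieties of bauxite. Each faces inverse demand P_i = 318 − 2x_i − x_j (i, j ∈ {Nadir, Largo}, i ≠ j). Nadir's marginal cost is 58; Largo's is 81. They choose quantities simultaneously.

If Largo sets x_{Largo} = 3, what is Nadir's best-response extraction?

64.25

Mine Nadir's profit: π = x_{Nadir}(318 − 2x_{Nadir} − x_{Largo}) − 58x_{Nadir}.
∂π/∂x_{Nadir} = 260 − 4x_{Nadir} − x_{Largo} = 0 ⇒ x_{Nadir} = 65 − 0.25x_{Largo}.
At x_{Largo} = 3: x_{Nadir} = 65 − 0.25·3 = 64.25.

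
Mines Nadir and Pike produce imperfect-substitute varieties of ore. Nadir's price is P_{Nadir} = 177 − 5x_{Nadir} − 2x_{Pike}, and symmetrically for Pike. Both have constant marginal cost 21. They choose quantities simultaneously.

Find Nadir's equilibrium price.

Mine Nadir's profit: π = x_{Nadir}(177 − 5x_{Nadir} − 2x_{Pike}) − 21x_{Nadir}.
∂π/∂x_{Nadir} = 156 − 10x_{Nadir} − 2x_{Pike} = 0 ⇒ x_{Nadir} = 15.6 − 0.2x_{Pike}.
The game is symmetric, so in equilibrium x_{Pike} = x_{Nadir}: the reaction function gives 1.2x_{Nadir} = 15.6, hence x_{Nadir} = 13.
P_{Nadir} = 177 − 5·13 − 2·13 = 86.

86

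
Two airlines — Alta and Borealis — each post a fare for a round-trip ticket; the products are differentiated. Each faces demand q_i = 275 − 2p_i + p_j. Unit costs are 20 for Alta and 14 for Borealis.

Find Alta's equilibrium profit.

14179.28

Alta's profit: π = (p_{Alta} − 20)(275 − 2p_{Alta} + p_{Borealis}).
∂π/∂p_{Alta} = 315 − 4p_{Alta} + p_{Borealis} = 0 ⇒ p_{Alta} = 78.75 + 0.25p_{Borealis}.
Similarly p_{Borealis} = 75.75 + 0.25p_{Alta}.
Solving the two reaction functions simultaneously: (1 − (0.25)(0.25))p_{Alta} = 78.75 + 0.25·75.75, so 0.9375p_{Alta} = 97.6875 and p_{Alta} = 104.2.
Then p_{Borealis} = 75.75 + 0.25·104.2 = 101.8.
q_{Alta} = 275 − 2·104.2 + 101.8 = 168.4.
Profit = (104.2 − 20)·168.4 = 14179.28.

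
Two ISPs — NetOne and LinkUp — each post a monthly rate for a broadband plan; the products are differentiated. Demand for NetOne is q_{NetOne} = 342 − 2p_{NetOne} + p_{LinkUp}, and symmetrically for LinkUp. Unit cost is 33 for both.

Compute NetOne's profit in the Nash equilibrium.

21218

NetOne's profit: π = (p_{NetOne} − 33)(342 − 2p_{NetOne} + p_{LinkUp}).
∂π/∂p_{NetOne} = 408 − 4p_{NetOne} + p_{LinkUp} = 0 ⇒ p_{NetOne} = 102 + 0.25p_{LinkUp}.
By symmetry p_{LinkUp} = p_{NetOne}; substituting into the reaction function, 0.75p_{NetOne} = 102 and p_{NetOne} = 136.
q_{NetOne} = 342 − 2·136 + 136 = 206.
Profit = (136 − 33)·206 = 21218.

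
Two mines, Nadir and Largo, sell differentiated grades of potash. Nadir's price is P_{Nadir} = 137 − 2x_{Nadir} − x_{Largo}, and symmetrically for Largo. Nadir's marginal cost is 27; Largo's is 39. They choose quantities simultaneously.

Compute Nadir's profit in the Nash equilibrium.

Mine Nadir's profit: π = x_{Nadir}(137 − 2x_{Nadir} − x_{Largo}) − 27x_{Nadir}.
∂π/∂x_{Nadir} = 110 − 4x_{Nadir} − x_{Largo} = 0 ⇒ x_{Nadir} = 27.5 − 0.25x_{Largo}.
Similarly x_{Largo} = 24.5 − 0.25x_{Nadir}.
Plugging x_{Largo} into Nadir's best response: x_{Nadir} = 27.5 − 0.25(24.5 − 0.25x_{Nadir}) ⇒ 0.9375x_{Nadir} = 21.375, so x_{Nadir} = 22.8.
Then x_{Largo} = 24.5 − 0.25·22.8 = 18.8.
P_{Nadir} = 137 − 2·22.8 − 18.8 = 72.6.
Profit = (72.6 − 27)·22.8 = 1039.68.

1039.68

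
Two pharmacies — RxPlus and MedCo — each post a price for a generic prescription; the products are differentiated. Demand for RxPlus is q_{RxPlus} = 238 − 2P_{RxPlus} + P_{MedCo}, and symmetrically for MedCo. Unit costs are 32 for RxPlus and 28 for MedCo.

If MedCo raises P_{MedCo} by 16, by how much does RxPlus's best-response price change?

RxPlus's profit: π = (P_{RxPlus} − 32)(238 − 2P_{RxPlus} + P_{MedCo}).
∂π/∂P_{RxPlus} = 302 − 4P_{RxPlus} + P_{MedCo} = 0 ⇒ P_{RxPlus} = 75.5 + 0.25P_{MedCo}.
The reaction-function slope is 0.25, so a 16-unit rise in P_{MedCo} moves P_{RxPlus} by 0.25 × 16 = 4. RxPlus's best response rises — the actions are strategic complements.

4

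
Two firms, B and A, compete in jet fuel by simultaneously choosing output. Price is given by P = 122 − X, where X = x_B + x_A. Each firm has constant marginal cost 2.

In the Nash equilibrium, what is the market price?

Firm B's profit: π = x_B(122 − (x_B + x_A)) − 2x_B.
∂π/∂x_B = 120 − 2x_B − x_A = 0, so x_B = 60 − 0.5x_A.
Setting x_B = x_A in the reaction function: x_B = 60 − 0.5x_B, so x_B = 60 / 1.5 = 40.
Equilibrium price: P = 122 − 80 = 42.

42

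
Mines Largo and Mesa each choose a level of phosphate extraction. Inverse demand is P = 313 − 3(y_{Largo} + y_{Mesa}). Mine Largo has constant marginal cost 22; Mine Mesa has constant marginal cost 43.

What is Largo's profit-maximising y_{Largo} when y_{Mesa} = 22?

Mine Largo's profit: π = y_{Largo}(313 − 3(y_{Largo} + y_{Mesa})) − 22y_{Largo}.
∂π/∂y_{Largo} = 291 − 6y_{Largo} − 3y_{Mesa} = 0, so y_{Largo} = 48.5 − 0.5y_{Mesa}.
At y_{Mesa} = 22: y_{Largo} = 48.5 − 0.5·22 = 37.5.

37.5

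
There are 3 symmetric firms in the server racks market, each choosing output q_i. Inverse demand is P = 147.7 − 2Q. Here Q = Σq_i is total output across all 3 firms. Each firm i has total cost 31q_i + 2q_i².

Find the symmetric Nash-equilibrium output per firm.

A representative firm's profit is π_i = q_i(147.7 − 2Q) − 31q_i − 2q_i², with Q = q_i + Σ_{j≠i} q_j.
First-order condition: 116.7 − 8q_i − 2Σ_{j≠i} q_j = 0.
With identical firms, set every q_j = q: then 116.7 − 8q − 4q = 0, i.e. q = 116.7/12 = 9.725.

9.725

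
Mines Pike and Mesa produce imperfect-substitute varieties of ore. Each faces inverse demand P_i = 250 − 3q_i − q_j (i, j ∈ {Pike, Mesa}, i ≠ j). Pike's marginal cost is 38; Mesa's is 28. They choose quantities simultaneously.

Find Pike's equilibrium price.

Mine Pike's profit: π = q_{Pike}(250 − 3q_{Pike} − q_{Mesa}) − 38q_{Pike}.
∂π/∂q_{Pike} = 212 − 6q_{Pike} − q_{Mesa} = 0 ⇒ q_{Pike} = 106/3 − (1/6)q_{Mesa}.
Similarly q_{Mesa} = 37 − (1/6)q_{Pike}.
Substituting the second reaction function into the first: q_{Pike} = 106/3 − (1/6)(37 − (1/6)q_{Pike}), which gives (35/36)q_{Pike} = 175/6 ⇒ q_{Pike} = 30.
Then q_{Mesa} = 37 − (1/6)·30 = 32.
P_{Pike} = 250 − 3·30 − 32 = 128.

128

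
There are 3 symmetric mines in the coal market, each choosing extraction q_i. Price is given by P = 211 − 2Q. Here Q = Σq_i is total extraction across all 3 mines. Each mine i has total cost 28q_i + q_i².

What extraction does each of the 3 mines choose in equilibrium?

18.3

A representative mine's profit is π_i = q_i(211 − 2Q) − 28q_i − q_i², with Q = q_i + Σ_{j≠i} q_j.
First-order condition: 183 − 6q_i − 2Σ_{j≠i} q_j = 0.
Imposing symmetry (q_j = q for all j) turns Σ_{j≠i} q_j into 2q, so 183 = 10q and q = 18.3.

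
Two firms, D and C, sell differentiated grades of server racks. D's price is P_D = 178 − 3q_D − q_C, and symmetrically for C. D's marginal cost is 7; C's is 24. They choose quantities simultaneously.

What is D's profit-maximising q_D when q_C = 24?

24.5

Firm D's profit: π = q_D(178 − 3q_D − q_C) − 7q_D.
∂π/∂q_D = 171 − 6q_D − q_C = 0 ⇒ q_D = 28.5 − (1/6)q_C.
At q_C = 24: q_D = 28.5 − (1/6)·24 = 24.5.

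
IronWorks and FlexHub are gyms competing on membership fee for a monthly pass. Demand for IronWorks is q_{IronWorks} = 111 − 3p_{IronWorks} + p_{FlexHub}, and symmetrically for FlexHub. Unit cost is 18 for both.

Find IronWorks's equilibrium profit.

675

IronWorks's profit: π = (p_{IronWorks} − 18)(111 − 3p_{IronWorks} + p_{FlexHub}).
∂π/∂p_{IronWorks} = 165 − 6p_{IronWorks} + p_{FlexHub} = 0 ⇒ p_{IronWorks} = 27.5 + (1/6)p_{FlexHub}.
Setting p_{IronWorks} = p_{FlexHub} in the reaction function: p_{IronWorks} = 27.5 + (1/6)p_{IronWorks}, so p_{IronWorks} = 27.5 / (5/6) = 33.
q_{IronWorks} = 111 − 3·33 + 33 = 45.
Profit = (33 − 18)·45 = 675.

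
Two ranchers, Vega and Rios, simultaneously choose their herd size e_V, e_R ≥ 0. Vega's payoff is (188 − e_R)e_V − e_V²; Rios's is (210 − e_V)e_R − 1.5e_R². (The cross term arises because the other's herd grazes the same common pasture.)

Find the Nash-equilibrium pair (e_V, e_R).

70.8, 46.4

Expanding Vega's payoff: 188e_V − e_Re_V − e_V².
∂π/∂e_V = 188 − e_R − 2e_V = 0, so e_V = 94 − 0.5e_R.
Likewise for Rios: e_R = 70 − (1/3)e_V.
Solving the two reaction functions simultaneously: (1 − (−0.5)(−1/3))e_V = 94 − 0.5·70, so (5/6)e_V = 59 and e_V = 70.8.
Then e_R = 70 − (1/3)·70.8 = 46.4.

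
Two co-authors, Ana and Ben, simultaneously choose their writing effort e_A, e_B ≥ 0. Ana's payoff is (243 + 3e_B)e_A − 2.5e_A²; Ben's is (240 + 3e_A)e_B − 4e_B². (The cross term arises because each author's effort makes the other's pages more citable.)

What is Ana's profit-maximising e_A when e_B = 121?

Expanding Ana's payoff: 243e_A + 3e_Be_A − 2.5e_A².
∂π/∂e_A = 243 + 3e_B − 5e_A = 0, so e_A = 48.6 + 0.6e_B.
At e_B = 121: e_A = 48.6 + 0.6·121 = 121.2.

121.2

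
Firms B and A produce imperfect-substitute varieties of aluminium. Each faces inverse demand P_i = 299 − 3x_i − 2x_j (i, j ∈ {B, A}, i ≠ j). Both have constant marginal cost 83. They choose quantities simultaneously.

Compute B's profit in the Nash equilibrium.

2187

Firm B's profit: π = x_B(299 − 3x_B − 2x_A) − 83x_B.
∂π/∂x_B = 216 − 6x_B − 2x_A = 0 ⇒ x_B = 36 − (1/3)x_A.
Setting x_B = x_A in the reaction function: x_B = 36 − (1/3)x_B, so x_B = 36 / (4/3) = 27.
P_B = 299 − 3·27 − 2·27 = 164.
Profit = (164 − 83)·27 = 2187.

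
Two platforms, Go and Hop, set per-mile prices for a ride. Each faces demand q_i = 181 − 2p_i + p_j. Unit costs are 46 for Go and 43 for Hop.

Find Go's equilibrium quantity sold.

89.2

Go's profit: π = (p_{Go} − 46)(181 − 2p_{Go} + p_{Hop}).
∂π/∂p_{Go} = 273 − 4p_{Go} + p_{Hop} = 0 ⇒ p_{Go} = 68.25 + 0.25p_{Hop}.
Similarly p_{Hop} = 66.75 + 0.25p_{Go}.
Plugging p_{Hop} into Go's best response: p_{Go} = 68.25 + 0.25(66.75 + 0.25p_{Go}) ⇒ 0.9375p_{Go} = 84.9375, so p_{Go} = 90.6.
Then p_{Hop} = 66.75 + 0.25·90.6 = 89.4.
q_{Go} = 181 − 2·90.6 + 89.4 = 89.2.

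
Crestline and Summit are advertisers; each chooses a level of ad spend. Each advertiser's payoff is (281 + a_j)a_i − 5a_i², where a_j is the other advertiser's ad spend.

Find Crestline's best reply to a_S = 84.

Crestline's payoff is (281 + a_S)a_C − 5a_C².
∂π/∂a_C = 281 + a_S − 10a_C = 0, so a_C = 28.1 + 0.1a_S.
At a_S = 84: a_C = 28.1 + 0.1·84 = 36.5.

36.5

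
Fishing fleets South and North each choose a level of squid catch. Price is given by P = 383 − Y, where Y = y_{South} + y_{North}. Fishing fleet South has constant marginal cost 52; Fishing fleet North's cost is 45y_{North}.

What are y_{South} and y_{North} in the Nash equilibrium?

Fishing fleet South's profit: π = y_{South}(383 − (y_{South} + y_{North})) − 52y_{South}.
∂π/∂y_{South} = 331 − 2y_{South} − y_{North} = 0, so y_{South} = 165.5 − 0.5y_{North}.
By the same steps for North: y_{North} = 169 − 0.5y_{South}.
Substituting the second reaction function into the first: y_{South} = 165.5 − 0.5(169 − 0.5y_{South}), which gives 0.75y_{South} = 81 ⇒ y_{South} = 108.
Then y_{North} = 169 − 0.5·108 = 115.

108, 115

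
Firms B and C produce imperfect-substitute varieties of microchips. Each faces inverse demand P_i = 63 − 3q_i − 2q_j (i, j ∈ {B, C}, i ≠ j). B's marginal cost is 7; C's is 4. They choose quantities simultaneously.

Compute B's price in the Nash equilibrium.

Firm B's profit: π = q_B(63 − 3q_B − 2q_C) − 7q_B.
∂π/∂q_B = 56 − 6q_B − 2q_C = 0 ⇒ q_B = 28/3 − (1/3)q_C.
Similarly q_C = 59/6 − (1/3)q_B.
Substituting the second reaction function into the first: q_B = 28/3 − (1/3)(59/6 − (1/3)q_B), which gives (8/9)q_B = 109/18 ⇒ q_B = 6.8125.
Then q_C = 59/6 − (1/3)·6.8125 = 7.5625.
P_B = 63 − 3·6.8125 − 2·7.5625 = 27.4375.

27.4375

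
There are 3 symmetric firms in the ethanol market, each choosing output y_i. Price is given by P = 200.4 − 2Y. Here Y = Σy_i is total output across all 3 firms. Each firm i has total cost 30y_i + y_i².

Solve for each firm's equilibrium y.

A representative firm's profit is π_i = y_i(200.4 − 2Y) − 30y_i − y_i², with Y = y_i + Σ_{j≠i} y_j.
First-order condition: 170.4 − 6y_i − 2Σ_{j≠i} y_j = 0.
In a symmetric equilibrium every firm chooses the same y, so Σ_{j≠i} y_j = 2y. The condition becomes 170.4 − 10y = 0, giving y = 170.4/10 = 17.04.

17.04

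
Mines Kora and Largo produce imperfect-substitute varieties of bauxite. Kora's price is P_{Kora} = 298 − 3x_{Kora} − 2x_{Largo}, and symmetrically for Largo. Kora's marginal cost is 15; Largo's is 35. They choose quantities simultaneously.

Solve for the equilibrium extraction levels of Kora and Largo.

36.625, 31.625

Mine Kora's profit: π = x_{Kora}(298 − 3x_{Kora} − 2x_{Largo}) − 15x_{Kora}.
∂π/∂x_{Kora} = 283 − 6x_{Kora} − 2x_{Largo} = 0 ⇒ x_{Kora} = 283/6 − (1/3)x_{Largo}.
Similarly x_{Largo} = 263/6 − (1/3)x_{Kora}.
Substituting the second reaction function into the first: x_{Kora} = 283/6 − (1/3)(263/6 − (1/3)x_{Kora}), which gives (8/9)x_{Kora} = 293/9 ⇒ x_{Kora} = 36.625.
Then x_{Largo} = 263/6 − (1/3)·36.625 = 31.625.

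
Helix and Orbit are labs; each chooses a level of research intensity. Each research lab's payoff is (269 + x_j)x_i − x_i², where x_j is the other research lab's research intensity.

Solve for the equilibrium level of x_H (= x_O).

Helix's payoff is (269 + x_O)x_H − x_H².
∂π/∂x_H = 269 + x_O − 2x_H = 0, so x_H = 134.5 + 0.5x_O.
Setting x_H = x_O in the reaction function: x_H = 134.5 + 0.5x_H, so x_H = 134.5 / 0.5 = 269.

269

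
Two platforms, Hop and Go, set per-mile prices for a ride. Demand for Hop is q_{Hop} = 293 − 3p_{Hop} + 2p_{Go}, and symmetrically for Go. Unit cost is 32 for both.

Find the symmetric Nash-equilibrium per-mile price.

97.25

Hop's profit: π = (p_{Hop} − 32)(293 − 3p_{Hop} + 2p_{Go}).
∂π/∂p_{Hop} = 389 − 6p_{Hop} + 2p_{Go} = 0 ⇒ p_{Hop} = 389/6 + (1/3)p_{Go}.
Setting p_{Hop} = p_{Go} in the reaction function: p_{Hop} = 389/6 + (1/3)p_{Hop}, so p_{Hop} = (389/6) / (2/3) = 97.25.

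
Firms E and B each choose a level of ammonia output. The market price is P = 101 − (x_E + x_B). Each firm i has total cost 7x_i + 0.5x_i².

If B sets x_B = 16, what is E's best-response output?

Firm E's profit: π = x_E(101 − (x_E + x_B)) − 7x_E − 0.5x_E².
∂π/∂x_E = 94 − 3x_E − x_B = 0, so x_E = 94/3 − (1/3)x_B.
At x_B = 16: x_E = 94/3 − (1/3)·16 = 26.

26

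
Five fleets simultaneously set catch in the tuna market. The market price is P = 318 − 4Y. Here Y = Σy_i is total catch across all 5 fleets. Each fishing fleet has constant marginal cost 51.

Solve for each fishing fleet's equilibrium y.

11.125

A representative fishing fleet's profit is π_i = y_i(318 − 4Y) − 51y_i, with Y = y_i + Σ_{j≠i} y_j.
First-order condition: 267 − 8y_i − 4Σ_{j≠i} y_j = 0.
In a symmetric equilibrium every fishing fleet chooses the same y, so Σ_{j≠i} y_j = 4y. The condition becomes 267 − 24y = 0, giving y = 267/24 = 11.125.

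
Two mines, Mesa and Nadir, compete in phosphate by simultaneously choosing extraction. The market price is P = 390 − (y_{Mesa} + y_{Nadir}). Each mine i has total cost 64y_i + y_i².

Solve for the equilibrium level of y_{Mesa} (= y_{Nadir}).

65.2

Mine Mesa's profit: π = y_{Mesa}(390 − (y_{Mesa} + y_{Nadir})) − 64y_{Mesa} − y_{Mesa}².
∂π/∂y_{Mesa} = 326 − 4y_{Mesa} − y_{Nadir} = 0, so y_{Mesa} = 81.5 − 0.25y_{Nadir}.
The game is symmetric, so in equilibrium y_{Nadir} = y_{Mesa}: the reaction function gives 1.25y_{Mesa} = 81.5, hence y_{Mesa} = 65.2.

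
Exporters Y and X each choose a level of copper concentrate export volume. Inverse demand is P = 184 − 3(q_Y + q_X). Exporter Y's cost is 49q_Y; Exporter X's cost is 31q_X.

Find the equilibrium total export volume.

Exporter Y's profit: π = q_Y(184 − 3(q_Y + q_X)) − 49q_Y.
∂π/∂q_Y = 135 − 6q_Y − 3q_X = 0, so q_Y = 22.5 − 0.5q_X.
By the same steps for X: q_X = 25.5 − 0.5q_Y.
Solving the two reaction functions simultaneously: (1 − (−0.5)(−0.5))q_Y = 22.5 − 0.5·25.5, so 0.75q_Y = 9.75 and q_Y = 13.
Then q_X = 25.5 − 0.5·13 = 19.
Total export volume: 13 + 19 = 32.

32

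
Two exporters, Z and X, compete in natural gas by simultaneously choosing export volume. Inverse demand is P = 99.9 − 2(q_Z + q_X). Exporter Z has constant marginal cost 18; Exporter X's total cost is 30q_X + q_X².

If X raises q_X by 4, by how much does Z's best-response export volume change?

Exporter Z's profit: π = q_Z(99.9 − 2(q_Z + q_X)) − 18q_Z.
∂π/∂q_Z = 81.9 − 4q_Z − 2q_X = 0, so q_Z = 20.475 − 0.5q_X.
The reaction-function slope is −0.5, so a 4-unit rise in q_X moves q_Z by −0.5 × 4 = −2. Z's best response falls — the actions are strategic substitutes.

-2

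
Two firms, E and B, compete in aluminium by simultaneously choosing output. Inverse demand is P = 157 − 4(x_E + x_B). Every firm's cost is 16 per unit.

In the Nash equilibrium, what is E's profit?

Firm E's profit: π = x_E(157 − 4(x_E + x_B)) − 16x_E.
∂π/∂x_E = 141 − 8x_E − 4x_B = 0, so x_E = 17.625 − 0.5x_B.
By symmetry x_B = x_E; substituting into the reaction function, 1.5x_E = 17.625 and x_E = 11.75.
Price P = 157 − 4·23.5 = 63.
E's profit: (63 − 16)·11.75 = 552.25.

552.25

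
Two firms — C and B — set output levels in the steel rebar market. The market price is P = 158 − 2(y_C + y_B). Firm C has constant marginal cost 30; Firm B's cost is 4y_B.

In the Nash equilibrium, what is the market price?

Firm C's profit: π = y_C(158 − 2(y_C + y_B)) − 30y_C.
∂π/∂y_C = 128 − 4y_C − 2y_B = 0, so y_C = 32 − 0.5y_B.
By the same steps for B: y_B = 38.5 − 0.5y_C.
Plugging y_B into C's best response: y_C = 32 − 0.5(38.5 − 0.5y_C) ⇒ 0.75y_C = 12.75, so y_C = 17.
Then y_B = 38.5 − 0.5·17 = 30.
Equilibrium price: P = 158 − 2·47 = 64.

64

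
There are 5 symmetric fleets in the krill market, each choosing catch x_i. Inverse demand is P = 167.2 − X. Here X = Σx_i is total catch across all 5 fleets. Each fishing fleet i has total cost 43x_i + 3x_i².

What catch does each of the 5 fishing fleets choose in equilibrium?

10.35

A representative fishing fleet's profit is π_i = x_i(167.2 − X) − 43x_i − 3x_i², with X = x_i + Σ_{j≠i} x_j.
First-order condition: 124.2 − 8x_i − Σ_{j≠i} x_j = 0.
Imposing symmetry (x_j = x for all j) turns Σ_{j≠i} x_j into 4x, so 124.2 = 12x and x = 10.35.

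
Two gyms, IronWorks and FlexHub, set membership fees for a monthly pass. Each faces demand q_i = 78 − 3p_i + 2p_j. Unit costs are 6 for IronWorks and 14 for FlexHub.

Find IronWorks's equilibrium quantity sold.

58.5

IronWorks's profit: π = (p_{IronWorks} − 6)(78 − 3p_{IronWorks} + 2p_{FlexHub}).
∂π/∂p_{IronWorks} = 96 − 6p_{IronWorks} + 2p_{FlexHub} = 0 ⇒ p_{IronWorks} = 16 + (1/3)p_{FlexHub}.
Similarly p_{FlexHub} = 20 + (1/3)p_{IronWorks}.
Plugging p_{FlexHub} into IronWorks's best response: p_{IronWorks} = 16 + (1/3)(20 + (1/3)p_{IronWorks}) ⇒ (8/9)p_{IronWorks} = 68/3, so p_{IronWorks} = 25.5.
Then p_{FlexHub} = 20 + (1/3)·25.5 = 28.5.
q_{IronWorks} = 78 − 3·25.5 + 2·28.5 = 58.5.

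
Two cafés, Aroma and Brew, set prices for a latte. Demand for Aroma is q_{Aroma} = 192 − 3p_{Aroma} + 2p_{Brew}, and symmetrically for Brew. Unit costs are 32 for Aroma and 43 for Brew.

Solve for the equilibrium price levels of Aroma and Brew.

Aroma's profit: π = (p_{Aroma} − 32)(192 − 3p_{Aroma} + 2p_{Brew}).
∂π/∂p_{Aroma} = 288 − 6p_{Aroma} + 2p_{Brew} = 0 ⇒ p_{Aroma} = 48 + (1/3)p_{Brew}.
Similarly p_{Brew} = 53.5 + (1/3)p_{Aroma}.
Solving the two reaction functions simultaneously: (1 − (1/3)(1/3))p_{Aroma} = 48 + (1/3)·53.5, so (8/9)p_{Aroma} = 395/6 and p_{Aroma} = 74.0625.
Then p_{Brew} = 53.5 + (1/3)·74.0625 = 78.1875.

74.0625, 78.1875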